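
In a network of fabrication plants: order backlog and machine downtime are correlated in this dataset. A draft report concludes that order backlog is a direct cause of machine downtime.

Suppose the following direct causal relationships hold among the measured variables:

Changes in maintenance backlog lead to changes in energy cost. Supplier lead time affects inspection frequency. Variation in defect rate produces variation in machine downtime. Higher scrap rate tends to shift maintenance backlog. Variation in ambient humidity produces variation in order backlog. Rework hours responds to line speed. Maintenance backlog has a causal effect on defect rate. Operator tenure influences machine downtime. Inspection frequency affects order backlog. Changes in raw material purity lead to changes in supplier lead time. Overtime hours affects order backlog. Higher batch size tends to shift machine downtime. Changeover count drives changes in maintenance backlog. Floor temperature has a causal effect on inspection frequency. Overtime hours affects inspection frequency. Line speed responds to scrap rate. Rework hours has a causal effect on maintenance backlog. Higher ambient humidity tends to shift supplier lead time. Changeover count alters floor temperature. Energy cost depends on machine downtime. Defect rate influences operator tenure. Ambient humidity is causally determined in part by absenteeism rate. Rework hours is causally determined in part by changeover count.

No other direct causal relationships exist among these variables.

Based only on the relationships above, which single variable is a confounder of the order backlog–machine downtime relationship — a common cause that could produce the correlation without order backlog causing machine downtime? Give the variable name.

changeover count

Changeover count has a causal path to order backlog (changeover count → floor temperature → inspection frequency → order backlog) and a separate causal path to machine downtime (changeover count → maintenance backlog → defect rate → machine downtime), so it is a common cause of both.
No stated relationship gives order backlog a causal route to machine downtime, so the correlation is explained by the shared upstream cause rather than a direct effect.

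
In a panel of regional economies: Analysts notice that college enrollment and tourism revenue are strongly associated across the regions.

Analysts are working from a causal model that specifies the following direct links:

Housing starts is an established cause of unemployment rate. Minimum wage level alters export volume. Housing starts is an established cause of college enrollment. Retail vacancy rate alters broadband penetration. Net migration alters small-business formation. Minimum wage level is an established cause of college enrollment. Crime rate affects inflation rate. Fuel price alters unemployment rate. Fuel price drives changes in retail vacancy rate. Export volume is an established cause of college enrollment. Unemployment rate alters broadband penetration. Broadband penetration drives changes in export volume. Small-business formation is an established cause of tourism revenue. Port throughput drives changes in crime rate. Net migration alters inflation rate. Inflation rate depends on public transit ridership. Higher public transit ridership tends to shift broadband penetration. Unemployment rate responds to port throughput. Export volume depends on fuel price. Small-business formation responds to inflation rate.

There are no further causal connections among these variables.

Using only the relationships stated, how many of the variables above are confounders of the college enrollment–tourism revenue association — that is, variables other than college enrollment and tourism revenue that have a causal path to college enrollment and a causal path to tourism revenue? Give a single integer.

2

The common causes are: port throughput (to college enrollment via port throughput → unemployment rate → broadband penetration → export volume → college enrollment; to tourism revenue via port throughput → crime rate → inflation rate → small-business formation → tourism revenue); public transit ridership (to college enrollment via public transit ridership → broadband penetration → export volume → college enrollment; to tourism revenue via public transit ridership → inflation rate → small-business formation → tourism revenue).
Every other variable lacks a causal path to at least one of college enrollment and tourism revenue.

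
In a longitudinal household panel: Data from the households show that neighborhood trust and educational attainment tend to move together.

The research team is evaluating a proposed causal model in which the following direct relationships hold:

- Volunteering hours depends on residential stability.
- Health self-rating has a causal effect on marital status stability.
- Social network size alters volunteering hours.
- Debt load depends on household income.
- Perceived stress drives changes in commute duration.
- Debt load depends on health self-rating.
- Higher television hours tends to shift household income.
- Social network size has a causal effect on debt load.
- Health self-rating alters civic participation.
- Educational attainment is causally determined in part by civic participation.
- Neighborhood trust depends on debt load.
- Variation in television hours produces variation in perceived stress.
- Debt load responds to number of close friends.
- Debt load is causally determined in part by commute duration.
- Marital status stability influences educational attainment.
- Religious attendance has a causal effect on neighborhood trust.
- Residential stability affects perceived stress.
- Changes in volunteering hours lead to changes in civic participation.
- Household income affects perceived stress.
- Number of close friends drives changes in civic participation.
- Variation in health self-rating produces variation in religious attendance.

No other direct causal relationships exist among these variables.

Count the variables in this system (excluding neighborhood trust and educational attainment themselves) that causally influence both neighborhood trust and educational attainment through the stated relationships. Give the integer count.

The common causes are: health self-rating (to neighborhood trust via health self-rating → religious attendance → neighborhood trust; to educational attainment via health self-rating → civic participation → educational attainment); number of close friends (to neighborhood trust via number of close friends → debt load → neighborhood trust; to educational attainment via number of close friends → civic participation → educational attainment); residential stability (to neighborhood trust via residential stability → perceived stress → commute duration → debt load → neighborhood trust; to educational attainment via residential stability → volunteering hours → civic participation → educational attainment); social network size (to neighborhood trust via social network size → debt load → neighborhood trust; to educational attainment via social network size → volunteering hours → civic participation → educational attainment).
Every other variable lacks a causal path to at least one of neighborhood trust and educational attainment.

4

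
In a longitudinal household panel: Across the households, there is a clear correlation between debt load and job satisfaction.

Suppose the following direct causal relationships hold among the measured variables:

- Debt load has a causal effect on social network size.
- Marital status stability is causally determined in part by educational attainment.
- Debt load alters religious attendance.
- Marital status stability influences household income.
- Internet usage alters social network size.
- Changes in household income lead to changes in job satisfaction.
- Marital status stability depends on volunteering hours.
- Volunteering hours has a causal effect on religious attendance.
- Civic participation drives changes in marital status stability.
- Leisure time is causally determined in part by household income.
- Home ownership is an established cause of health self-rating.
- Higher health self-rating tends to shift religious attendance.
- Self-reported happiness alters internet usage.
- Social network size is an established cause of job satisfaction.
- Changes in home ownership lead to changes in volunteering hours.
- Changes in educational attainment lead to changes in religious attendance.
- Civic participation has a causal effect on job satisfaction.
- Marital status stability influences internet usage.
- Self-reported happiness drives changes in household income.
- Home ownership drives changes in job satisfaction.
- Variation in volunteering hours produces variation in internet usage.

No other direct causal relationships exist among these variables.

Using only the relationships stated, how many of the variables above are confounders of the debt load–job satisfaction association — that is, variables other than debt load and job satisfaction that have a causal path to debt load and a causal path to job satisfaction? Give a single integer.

No listed variable has a causal path to both debt load and job satisfaction, so there are no common causes.

0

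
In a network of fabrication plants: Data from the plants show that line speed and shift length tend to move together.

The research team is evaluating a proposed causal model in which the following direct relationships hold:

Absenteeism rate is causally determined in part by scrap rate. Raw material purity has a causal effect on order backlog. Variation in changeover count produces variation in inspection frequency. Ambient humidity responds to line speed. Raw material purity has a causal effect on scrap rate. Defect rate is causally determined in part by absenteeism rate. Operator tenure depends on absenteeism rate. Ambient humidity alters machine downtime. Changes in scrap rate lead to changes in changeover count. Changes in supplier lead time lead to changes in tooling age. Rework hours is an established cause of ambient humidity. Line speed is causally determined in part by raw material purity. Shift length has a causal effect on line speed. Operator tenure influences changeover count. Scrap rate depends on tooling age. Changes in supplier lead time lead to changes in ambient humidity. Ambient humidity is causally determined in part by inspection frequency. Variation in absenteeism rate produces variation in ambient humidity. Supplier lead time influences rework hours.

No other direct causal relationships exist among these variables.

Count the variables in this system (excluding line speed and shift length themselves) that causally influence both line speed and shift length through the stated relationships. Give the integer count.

0

No listed variable has a causal path to both line speed and shift length, so there are no common causes.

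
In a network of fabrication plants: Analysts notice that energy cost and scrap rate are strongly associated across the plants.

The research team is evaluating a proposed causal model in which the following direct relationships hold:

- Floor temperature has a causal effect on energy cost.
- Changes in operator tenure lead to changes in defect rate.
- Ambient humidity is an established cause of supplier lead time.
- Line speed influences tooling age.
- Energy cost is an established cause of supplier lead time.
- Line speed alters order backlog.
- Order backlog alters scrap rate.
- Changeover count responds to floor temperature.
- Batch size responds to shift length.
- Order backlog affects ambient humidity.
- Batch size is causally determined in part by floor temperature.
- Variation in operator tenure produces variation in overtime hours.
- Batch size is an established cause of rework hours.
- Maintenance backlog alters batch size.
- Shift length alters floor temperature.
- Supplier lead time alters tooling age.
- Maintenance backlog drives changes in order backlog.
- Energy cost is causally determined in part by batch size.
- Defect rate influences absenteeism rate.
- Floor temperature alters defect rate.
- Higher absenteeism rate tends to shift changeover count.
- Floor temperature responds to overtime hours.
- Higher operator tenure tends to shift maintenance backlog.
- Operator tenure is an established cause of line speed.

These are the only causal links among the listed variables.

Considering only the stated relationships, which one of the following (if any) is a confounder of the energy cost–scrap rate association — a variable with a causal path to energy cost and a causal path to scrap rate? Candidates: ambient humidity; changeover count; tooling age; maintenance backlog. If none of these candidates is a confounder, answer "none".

maintenance backlog

Maintenance backlog causes energy cost (maintenance backlog → batch size → energy cost) and also causes scrap rate (maintenance backlog → order backlog → scrap rate); it is a common cause of both.
Each of the other candidates lacks a causal path to at least one of energy cost and scrap rate, so they do not confound the relationship.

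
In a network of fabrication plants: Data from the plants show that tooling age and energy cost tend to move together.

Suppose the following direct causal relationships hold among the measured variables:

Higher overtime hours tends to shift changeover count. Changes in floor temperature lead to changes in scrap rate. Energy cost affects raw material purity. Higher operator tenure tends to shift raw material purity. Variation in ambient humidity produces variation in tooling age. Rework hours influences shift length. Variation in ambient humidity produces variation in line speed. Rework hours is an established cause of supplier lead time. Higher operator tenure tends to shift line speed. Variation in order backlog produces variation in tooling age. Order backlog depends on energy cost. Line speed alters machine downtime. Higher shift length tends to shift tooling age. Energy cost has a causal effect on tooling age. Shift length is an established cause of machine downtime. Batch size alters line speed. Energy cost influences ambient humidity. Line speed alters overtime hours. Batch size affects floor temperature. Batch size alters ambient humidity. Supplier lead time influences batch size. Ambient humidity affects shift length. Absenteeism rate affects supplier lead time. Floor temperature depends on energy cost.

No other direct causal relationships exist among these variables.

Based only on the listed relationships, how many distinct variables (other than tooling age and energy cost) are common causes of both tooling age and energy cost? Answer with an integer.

0

No listed variable has a causal path to both tooling age and energy cost, so there are no common causes.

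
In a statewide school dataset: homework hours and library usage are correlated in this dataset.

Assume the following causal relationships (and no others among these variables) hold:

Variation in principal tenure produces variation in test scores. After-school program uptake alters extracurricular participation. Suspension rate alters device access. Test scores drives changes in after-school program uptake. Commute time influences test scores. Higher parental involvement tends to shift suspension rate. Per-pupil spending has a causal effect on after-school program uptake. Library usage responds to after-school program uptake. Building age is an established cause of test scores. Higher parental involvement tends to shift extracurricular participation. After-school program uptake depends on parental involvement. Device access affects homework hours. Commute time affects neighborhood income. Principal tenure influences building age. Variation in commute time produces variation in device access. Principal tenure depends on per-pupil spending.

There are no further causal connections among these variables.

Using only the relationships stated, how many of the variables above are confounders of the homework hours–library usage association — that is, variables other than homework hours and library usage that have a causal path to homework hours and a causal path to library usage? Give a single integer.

2

The common causes are: commute time (to homework hours via commute time → device access → homework hours; to library usage via commute time → test scores → after-school program uptake → library usage); parental involvement (to homework hours via parental involvement → suspension rate → device access → homework hours; to library usage via parental involvement → after-school program uptake → library usage).
Every other variable lacks a causal path to at least one of homework hours and library usage.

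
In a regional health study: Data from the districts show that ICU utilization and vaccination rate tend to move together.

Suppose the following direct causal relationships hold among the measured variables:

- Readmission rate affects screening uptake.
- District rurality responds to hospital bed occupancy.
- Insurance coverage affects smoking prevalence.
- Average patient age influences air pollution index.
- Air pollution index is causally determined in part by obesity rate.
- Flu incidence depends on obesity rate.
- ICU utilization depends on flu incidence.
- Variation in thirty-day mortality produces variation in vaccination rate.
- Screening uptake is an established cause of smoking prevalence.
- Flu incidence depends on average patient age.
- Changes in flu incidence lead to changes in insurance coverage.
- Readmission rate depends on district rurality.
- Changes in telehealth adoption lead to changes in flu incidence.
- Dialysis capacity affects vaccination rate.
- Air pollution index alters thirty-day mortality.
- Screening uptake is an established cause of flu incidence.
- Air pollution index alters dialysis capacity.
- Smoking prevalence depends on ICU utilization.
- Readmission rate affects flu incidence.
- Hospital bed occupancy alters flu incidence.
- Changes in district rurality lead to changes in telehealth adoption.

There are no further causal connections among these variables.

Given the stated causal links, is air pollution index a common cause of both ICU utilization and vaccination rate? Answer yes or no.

no

Air pollution index has no stated causal path to ICU utilization. A confounder must cause both variables, so air pollution index does not qualify.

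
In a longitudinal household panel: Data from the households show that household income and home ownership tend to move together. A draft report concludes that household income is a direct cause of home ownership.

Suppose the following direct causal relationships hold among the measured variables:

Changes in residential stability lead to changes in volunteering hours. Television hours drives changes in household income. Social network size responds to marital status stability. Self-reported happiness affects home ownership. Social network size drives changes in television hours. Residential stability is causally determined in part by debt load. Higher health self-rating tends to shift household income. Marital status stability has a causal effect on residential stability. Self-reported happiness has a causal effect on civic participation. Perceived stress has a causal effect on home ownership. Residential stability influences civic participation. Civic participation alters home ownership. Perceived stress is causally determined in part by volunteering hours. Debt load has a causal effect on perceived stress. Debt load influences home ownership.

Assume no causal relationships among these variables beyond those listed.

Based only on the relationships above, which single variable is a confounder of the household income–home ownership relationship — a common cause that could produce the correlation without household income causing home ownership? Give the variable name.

marital status stability

Marital status stability has a causal path to household income (marital status stability → social network size → television hours → household income) and a separate causal path to home ownership (marital status stability → residential stability → civic participation → home ownership), so it is a common cause of both.
No stated relationship gives household income a causal route to home ownership, so the correlation is explained by the shared upstream cause rather than a direct effect.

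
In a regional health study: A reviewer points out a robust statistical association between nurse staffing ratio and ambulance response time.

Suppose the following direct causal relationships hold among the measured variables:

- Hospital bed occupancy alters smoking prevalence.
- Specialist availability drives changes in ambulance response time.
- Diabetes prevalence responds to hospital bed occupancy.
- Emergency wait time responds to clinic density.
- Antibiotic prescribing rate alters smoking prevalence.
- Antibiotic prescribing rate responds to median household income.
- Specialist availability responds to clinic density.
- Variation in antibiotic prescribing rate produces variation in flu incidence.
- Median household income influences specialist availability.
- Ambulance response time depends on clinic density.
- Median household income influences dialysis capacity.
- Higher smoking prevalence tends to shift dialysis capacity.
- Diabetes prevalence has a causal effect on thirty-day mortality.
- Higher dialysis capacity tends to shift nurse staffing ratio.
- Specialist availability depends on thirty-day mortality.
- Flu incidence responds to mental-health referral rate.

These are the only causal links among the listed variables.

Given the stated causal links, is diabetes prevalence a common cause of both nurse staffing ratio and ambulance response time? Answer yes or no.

Diabetes prevalence has no stated causal path to nurse staffing ratio. A confounder must cause both variables, so diabetes prevalence does not qualify.

no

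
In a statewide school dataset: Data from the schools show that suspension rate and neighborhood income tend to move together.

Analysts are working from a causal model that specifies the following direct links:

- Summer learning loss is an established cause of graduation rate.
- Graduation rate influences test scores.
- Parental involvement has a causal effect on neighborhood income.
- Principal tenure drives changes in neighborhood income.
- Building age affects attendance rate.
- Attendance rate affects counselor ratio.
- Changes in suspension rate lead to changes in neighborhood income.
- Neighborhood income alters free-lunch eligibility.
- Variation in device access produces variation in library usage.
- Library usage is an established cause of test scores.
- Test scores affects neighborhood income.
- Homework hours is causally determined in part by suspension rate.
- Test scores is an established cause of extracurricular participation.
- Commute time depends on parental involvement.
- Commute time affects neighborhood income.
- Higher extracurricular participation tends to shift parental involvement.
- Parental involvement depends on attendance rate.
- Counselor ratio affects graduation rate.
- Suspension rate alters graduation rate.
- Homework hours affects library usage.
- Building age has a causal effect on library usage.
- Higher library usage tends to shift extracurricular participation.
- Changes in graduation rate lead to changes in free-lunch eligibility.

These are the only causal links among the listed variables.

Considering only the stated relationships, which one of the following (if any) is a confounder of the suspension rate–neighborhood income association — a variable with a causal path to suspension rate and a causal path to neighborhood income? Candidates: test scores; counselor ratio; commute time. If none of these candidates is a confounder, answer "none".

none

None of the listed candidates has causal paths to both suspension rate and neighborhood income in the stated relationships, so none is a common cause.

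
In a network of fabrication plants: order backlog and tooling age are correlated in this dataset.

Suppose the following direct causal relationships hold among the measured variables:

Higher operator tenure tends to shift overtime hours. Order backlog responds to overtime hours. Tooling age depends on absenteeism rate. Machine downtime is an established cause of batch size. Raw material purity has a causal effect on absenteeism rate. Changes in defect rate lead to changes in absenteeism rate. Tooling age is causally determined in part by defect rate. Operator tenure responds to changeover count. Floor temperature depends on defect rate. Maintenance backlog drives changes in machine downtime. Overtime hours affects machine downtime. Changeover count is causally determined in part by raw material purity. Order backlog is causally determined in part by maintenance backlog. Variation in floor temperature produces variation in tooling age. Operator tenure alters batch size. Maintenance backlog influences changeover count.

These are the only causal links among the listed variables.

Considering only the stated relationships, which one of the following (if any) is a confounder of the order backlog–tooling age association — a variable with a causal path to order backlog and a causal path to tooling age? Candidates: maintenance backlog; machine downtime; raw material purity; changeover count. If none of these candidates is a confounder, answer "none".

Raw material purity causes order backlog (raw material purity → changeover count → operator tenure → overtime hours → order backlog) and also causes tooling age (raw material purity → absenteeism rate → tooling age); it is a common cause of both.
Each of the other candidates lacks a causal path to at least one of order backlog and tooling age, so they do not confound the relationship.

raw material purity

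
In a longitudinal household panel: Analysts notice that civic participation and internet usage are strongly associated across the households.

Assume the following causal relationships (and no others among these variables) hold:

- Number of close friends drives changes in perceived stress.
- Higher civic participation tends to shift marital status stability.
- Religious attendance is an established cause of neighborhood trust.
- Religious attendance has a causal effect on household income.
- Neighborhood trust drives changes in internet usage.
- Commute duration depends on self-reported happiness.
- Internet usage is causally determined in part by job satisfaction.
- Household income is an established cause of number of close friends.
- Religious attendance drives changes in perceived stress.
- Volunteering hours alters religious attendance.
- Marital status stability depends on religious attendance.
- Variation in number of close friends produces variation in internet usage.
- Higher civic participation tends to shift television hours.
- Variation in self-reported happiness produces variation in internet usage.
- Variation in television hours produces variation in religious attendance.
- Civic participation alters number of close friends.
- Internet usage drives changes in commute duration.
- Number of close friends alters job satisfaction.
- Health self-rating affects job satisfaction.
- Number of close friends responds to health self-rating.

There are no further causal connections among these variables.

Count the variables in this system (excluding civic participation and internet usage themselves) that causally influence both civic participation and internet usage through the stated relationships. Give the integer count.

0

No listed variable has a causal path to both civic participation and internet usage, so there are no common causes.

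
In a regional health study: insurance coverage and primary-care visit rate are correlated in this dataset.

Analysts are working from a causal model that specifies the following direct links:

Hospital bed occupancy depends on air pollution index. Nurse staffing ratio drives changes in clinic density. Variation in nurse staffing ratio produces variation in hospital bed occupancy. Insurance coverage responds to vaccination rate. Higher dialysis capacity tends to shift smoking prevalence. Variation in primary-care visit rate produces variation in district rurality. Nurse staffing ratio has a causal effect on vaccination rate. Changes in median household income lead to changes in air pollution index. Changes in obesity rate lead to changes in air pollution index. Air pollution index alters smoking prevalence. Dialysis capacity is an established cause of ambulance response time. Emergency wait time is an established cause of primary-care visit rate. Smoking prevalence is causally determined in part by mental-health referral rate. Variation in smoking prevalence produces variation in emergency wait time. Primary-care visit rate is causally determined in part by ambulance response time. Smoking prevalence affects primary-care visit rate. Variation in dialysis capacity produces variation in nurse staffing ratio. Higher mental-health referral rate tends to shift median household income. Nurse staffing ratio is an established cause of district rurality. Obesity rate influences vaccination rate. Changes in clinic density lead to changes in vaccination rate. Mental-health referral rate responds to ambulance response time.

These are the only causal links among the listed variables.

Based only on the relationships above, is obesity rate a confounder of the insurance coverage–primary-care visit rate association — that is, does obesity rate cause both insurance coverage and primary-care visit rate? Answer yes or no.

Obesity rate has a causal path to insurance coverage (obesity rate → vaccination rate → insurance coverage) and to primary-care visit rate (obesity rate → air pollution index → smoking prevalence → primary-care visit rate), so it is a common cause of both — a confounder.

yes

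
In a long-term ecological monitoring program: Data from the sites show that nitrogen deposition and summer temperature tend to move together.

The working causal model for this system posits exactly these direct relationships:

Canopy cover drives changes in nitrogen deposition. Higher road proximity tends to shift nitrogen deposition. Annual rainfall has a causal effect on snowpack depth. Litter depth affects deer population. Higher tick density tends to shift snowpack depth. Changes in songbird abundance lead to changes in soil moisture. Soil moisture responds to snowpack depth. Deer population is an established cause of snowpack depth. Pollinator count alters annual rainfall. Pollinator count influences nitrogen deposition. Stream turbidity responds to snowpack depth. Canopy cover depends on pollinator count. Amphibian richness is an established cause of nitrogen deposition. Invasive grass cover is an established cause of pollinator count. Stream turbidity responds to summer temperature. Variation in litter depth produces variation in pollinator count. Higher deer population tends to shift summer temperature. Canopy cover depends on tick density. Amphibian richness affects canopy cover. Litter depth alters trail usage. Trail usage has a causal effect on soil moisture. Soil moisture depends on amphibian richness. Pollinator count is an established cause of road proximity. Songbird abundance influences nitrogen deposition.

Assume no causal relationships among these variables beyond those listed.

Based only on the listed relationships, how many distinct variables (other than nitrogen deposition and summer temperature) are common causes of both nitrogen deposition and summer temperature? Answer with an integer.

1

The common causes are: litter depth (to nitrogen deposition via litter depth → pollinator count → nitrogen deposition; to summer temperature via litter depth → deer population → summer temperature).
Every other variable lacks a causal path to at least one of nitrogen deposition and summer temperature.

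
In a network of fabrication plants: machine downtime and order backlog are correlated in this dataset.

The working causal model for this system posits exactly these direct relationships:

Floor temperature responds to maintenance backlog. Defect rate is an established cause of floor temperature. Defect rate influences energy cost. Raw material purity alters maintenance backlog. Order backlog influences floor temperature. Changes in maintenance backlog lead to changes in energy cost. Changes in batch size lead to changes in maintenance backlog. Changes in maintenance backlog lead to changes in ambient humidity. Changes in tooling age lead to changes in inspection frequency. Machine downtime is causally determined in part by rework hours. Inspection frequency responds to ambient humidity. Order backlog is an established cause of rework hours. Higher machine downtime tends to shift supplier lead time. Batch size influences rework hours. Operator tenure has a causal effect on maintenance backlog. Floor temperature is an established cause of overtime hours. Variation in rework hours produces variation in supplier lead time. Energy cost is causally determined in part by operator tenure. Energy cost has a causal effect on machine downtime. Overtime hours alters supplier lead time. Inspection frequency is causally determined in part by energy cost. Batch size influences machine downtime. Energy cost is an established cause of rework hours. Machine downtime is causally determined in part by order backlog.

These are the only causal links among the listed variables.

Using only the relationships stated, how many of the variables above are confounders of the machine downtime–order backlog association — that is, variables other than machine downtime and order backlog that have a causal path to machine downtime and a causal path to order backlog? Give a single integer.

No listed variable has a causal path to both machine downtime and order backlog, so there are no common causes.

0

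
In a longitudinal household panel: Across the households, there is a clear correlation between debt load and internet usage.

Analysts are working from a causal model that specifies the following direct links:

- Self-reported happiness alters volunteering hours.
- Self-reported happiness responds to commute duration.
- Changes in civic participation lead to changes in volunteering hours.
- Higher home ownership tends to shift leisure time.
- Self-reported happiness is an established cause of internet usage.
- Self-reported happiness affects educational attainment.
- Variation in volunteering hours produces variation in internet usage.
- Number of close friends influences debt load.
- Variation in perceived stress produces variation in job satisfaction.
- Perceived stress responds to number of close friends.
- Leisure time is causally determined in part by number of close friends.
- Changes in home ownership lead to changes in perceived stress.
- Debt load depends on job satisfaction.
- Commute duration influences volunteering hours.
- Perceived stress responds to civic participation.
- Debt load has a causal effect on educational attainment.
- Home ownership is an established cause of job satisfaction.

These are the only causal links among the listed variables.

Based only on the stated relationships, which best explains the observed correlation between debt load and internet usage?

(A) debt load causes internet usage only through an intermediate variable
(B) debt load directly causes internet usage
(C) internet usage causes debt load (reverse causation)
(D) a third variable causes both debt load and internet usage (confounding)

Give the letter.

Civic participation causes debt load (civic participation → perceived stress → job satisfaction → debt load) and internet usage (civic participation → volunteering hours → internet usage) — a common cause creating the correlation.
There is no stated path from debt load to internet usage or from internet usage to debt load, so neither direct nor reverse causation applies.

D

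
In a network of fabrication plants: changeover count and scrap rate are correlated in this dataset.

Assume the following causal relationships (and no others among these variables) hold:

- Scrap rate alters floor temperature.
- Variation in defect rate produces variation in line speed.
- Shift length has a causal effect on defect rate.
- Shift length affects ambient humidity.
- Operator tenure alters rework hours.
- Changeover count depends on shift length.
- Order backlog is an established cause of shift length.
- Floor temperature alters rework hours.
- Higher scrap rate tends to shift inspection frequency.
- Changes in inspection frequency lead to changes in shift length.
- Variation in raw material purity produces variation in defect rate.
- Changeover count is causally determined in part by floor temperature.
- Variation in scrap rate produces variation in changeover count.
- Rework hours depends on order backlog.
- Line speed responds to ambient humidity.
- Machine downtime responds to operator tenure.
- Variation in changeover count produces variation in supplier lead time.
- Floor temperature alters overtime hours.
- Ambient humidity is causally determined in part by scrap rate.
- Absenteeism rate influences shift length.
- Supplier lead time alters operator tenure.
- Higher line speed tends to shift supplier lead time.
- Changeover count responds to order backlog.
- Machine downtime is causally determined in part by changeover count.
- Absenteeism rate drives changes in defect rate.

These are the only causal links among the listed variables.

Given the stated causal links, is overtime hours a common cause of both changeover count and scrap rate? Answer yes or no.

Overtime hours has no stated causal path to either changeover count or scrap rate. A confounder must cause both variables, so overtime hours does not qualify.

no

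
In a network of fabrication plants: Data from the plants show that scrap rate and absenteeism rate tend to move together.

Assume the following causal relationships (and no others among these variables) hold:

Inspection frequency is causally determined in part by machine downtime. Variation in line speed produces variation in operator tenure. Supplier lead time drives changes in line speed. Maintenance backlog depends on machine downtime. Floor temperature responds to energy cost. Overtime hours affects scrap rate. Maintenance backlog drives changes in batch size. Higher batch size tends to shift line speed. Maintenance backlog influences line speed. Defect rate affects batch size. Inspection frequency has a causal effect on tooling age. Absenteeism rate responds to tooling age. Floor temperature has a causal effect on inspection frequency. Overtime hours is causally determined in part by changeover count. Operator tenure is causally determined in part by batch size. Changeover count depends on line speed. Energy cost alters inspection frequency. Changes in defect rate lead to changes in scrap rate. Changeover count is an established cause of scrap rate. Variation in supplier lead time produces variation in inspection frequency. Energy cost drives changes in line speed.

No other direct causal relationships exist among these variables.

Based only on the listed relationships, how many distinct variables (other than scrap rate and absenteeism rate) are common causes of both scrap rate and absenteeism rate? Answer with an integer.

3

The common causes are: energy cost (to scrap rate via energy cost → line speed → changeover count → scrap rate; to absenteeism rate via energy cost → inspection frequency → tooling age → absenteeism rate); machine downtime (to scrap rate via machine downtime → maintenance backlog → line speed → changeover count → scrap rate; to absenteeism rate via machine downtime → inspection frequency → tooling age → absenteeism rate); supplier lead time (to scrap rate via supplier lead time → line speed → changeover count → scrap rate; to absenteeism rate via supplier lead time → inspection frequency → tooling age → absenteeism rate).
Every other variable lacks a causal path to at least one of scrap rate and absenteeism rate.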